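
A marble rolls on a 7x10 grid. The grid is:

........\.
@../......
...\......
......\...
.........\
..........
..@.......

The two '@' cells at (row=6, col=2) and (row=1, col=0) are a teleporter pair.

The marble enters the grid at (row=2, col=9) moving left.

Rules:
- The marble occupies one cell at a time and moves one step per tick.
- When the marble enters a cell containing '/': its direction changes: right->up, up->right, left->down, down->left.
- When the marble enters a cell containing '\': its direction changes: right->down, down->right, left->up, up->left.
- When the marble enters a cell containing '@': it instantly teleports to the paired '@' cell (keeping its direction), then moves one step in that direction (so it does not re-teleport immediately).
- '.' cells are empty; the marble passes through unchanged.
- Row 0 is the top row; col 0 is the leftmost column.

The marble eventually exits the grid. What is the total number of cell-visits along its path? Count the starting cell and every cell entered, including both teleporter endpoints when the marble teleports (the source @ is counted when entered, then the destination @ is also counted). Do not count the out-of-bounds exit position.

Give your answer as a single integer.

Step 1: enter (2,9), '.' pass, move left to (2,8)
Step 2: enter (2,8), '.' pass, move left to (2,7)
Step 3: enter (2,7), '.' pass, move left to (2,6)
Step 4: enter (2,6), '.' pass, move left to (2,5)
Step 5: enter (2,5), '.' pass, move left to (2,4)
Step 6: enter (2,4), '.' pass, move left to (2,3)
Step 7: enter (2,3), '\' deflects left->up, move up to (1,3)
Step 8: enter (1,3), '/' deflects up->right, move right to (1,4)
Step 9: enter (1,4), '.' pass, move right to (1,5)
Step 10: enter (1,5), '.' pass, move right to (1,6)
Step 11: enter (1,6), '.' pass, move right to (1,7)
Step 12: enter (1,7), '.' pass, move right to (1,8)
Step 13: enter (1,8), '.' pass, move right to (1,9)
Step 14: enter (1,9), '.' pass, move right to (1,10)
Step 15: at (1,10) — EXIT via right edge, pos 1
Path length (cell visits): 14

Answer: 14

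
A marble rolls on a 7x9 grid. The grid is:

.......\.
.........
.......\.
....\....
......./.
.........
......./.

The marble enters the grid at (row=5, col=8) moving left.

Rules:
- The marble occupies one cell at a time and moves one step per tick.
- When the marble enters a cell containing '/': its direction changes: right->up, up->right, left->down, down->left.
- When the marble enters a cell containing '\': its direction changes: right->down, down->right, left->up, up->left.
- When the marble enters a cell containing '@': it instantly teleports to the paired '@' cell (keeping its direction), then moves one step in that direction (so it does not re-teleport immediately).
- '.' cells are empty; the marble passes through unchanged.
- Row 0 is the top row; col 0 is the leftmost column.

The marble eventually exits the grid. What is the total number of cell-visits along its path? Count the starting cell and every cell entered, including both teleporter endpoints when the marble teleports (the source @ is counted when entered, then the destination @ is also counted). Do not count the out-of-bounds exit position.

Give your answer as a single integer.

Step 1: enter (5,8), '.' pass, move left to (5,7)
Step 2: enter (5,7), '.' pass, move left to (5,6)
Step 3: enter (5,6), '.' pass, move left to (5,5)
Step 4: enter (5,5), '.' pass, move left to (5,4)
Step 5: enter (5,4), '.' pass, move left to (5,3)
Step 6: enter (5,3), '.' pass, move left to (5,2)
Step 7: enter (5,2), '.' pass, move left to (5,1)
Step 8: enter (5,1), '.' pass, move left to (5,0)
Step 9: enter (5,0), '.' pass, move left to (5,-1)
Step 10: at (5,-1) — EXIT via left edge, pos 5
Path length (cell visits): 9

Answer: 9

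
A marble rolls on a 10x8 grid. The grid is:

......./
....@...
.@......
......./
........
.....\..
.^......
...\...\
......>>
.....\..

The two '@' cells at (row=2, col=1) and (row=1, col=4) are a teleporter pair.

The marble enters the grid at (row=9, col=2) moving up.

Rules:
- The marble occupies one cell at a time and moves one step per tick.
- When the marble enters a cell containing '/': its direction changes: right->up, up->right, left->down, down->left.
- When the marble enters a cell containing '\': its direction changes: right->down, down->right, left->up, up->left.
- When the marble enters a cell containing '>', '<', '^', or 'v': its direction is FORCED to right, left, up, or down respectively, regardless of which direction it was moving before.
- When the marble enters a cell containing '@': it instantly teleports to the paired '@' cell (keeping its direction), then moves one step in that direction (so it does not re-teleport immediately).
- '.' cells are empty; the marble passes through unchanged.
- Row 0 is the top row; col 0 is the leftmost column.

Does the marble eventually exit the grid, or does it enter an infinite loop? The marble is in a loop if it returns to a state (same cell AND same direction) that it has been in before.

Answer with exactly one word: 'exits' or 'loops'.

Step 1: enter (9,2), '.' pass, move up to (8,2)
Step 2: enter (8,2), '.' pass, move up to (7,2)
Step 3: enter (7,2), '.' pass, move up to (6,2)
Step 4: enter (6,2), '.' pass, move up to (5,2)
Step 5: enter (5,2), '.' pass, move up to (4,2)
Step 6: enter (4,2), '.' pass, move up to (3,2)
Step 7: enter (3,2), '.' pass, move up to (2,2)
Step 8: enter (2,2), '.' pass, move up to (1,2)
Step 9: enter (1,2), '.' pass, move up to (0,2)
Step 10: enter (0,2), '.' pass, move up to (-1,2)
Step 11: at (-1,2) — EXIT via top edge, pos 2

Answer: exits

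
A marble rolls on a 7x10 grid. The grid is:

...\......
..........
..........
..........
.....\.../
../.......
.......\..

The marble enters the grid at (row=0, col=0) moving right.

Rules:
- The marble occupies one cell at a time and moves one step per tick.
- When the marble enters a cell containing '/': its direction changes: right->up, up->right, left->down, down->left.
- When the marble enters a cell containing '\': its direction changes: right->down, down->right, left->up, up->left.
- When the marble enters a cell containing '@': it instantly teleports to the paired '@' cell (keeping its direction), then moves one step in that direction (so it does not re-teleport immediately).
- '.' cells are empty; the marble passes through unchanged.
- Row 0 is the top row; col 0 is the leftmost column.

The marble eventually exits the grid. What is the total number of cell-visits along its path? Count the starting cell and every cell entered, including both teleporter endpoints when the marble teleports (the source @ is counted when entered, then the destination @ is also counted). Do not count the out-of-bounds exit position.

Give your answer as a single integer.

Answer: 10

Derivation:
Step 1: enter (0,0), '.' pass, move right to (0,1)
Step 2: enter (0,1), '.' pass, move right to (0,2)
Step 3: enter (0,2), '.' pass, move right to (0,3)
Step 4: enter (0,3), '\' deflects right->down, move down to (1,3)
Step 5: enter (1,3), '.' pass, move down to (2,3)
Step 6: enter (2,3), '.' pass, move down to (3,3)
Step 7: enter (3,3), '.' pass, move down to (4,3)
Step 8: enter (4,3), '.' pass, move down to (5,3)
Step 9: enter (5,3), '.' pass, move down to (6,3)
Step 10: enter (6,3), '.' pass, move down to (7,3)
Step 11: at (7,3) — EXIT via bottom edge, pos 3
Path length (cell visits): 10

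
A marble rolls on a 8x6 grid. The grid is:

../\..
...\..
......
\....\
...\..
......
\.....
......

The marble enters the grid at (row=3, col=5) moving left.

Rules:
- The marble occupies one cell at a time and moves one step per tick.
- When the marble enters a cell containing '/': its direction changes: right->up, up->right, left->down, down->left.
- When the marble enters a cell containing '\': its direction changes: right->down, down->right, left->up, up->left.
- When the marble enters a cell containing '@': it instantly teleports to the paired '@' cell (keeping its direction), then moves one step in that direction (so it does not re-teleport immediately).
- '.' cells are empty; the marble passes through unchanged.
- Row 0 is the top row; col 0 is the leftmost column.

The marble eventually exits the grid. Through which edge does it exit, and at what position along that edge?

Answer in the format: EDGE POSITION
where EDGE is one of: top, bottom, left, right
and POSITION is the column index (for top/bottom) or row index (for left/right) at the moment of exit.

Answer: top 5

Derivation:
Step 1: enter (3,5), '\' deflects left->up, move up to (2,5)
Step 2: enter (2,5), '.' pass, move up to (1,5)
Step 3: enter (1,5), '.' pass, move up to (0,5)
Step 4: enter (0,5), '.' pass, move up to (-1,5)
Step 5: at (-1,5) — EXIT via top edge, pos 5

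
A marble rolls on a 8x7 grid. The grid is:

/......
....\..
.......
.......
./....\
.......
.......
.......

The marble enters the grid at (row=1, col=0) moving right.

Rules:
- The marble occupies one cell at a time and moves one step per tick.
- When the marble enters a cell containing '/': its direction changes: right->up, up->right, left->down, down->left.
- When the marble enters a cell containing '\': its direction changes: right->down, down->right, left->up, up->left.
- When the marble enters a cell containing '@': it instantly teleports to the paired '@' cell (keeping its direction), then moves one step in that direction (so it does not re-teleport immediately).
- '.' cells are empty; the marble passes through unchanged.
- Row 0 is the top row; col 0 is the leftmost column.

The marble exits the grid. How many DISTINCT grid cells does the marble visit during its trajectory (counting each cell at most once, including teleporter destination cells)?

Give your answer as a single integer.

Step 1: enter (1,0), '.' pass, move right to (1,1)
Step 2: enter (1,1), '.' pass, move right to (1,2)
Step 3: enter (1,2), '.' pass, move right to (1,3)
Step 4: enter (1,3), '.' pass, move right to (1,4)
Step 5: enter (1,4), '\' deflects right->down, move down to (2,4)
Step 6: enter (2,4), '.' pass, move down to (3,4)
Step 7: enter (3,4), '.' pass, move down to (4,4)
Step 8: enter (4,4), '.' pass, move down to (5,4)
Step 9: enter (5,4), '.' pass, move down to (6,4)
Step 10: enter (6,4), '.' pass, move down to (7,4)
Step 11: enter (7,4), '.' pass, move down to (8,4)
Step 12: at (8,4) — EXIT via bottom edge, pos 4
Distinct cells visited: 11 (path length 11)

Answer: 11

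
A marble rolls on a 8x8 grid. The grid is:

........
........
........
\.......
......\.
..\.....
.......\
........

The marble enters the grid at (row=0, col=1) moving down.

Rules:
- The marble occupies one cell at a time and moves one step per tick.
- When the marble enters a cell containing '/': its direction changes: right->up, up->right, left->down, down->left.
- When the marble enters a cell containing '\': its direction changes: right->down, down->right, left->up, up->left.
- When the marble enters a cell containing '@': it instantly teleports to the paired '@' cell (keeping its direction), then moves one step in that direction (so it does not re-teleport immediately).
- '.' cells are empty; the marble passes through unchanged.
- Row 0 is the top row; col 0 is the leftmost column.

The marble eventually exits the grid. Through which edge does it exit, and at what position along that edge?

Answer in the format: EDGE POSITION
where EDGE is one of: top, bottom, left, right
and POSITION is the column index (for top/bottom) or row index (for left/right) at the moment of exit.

Answer: bottom 1

Derivation:
Step 1: enter (0,1), '.' pass, move down to (1,1)
Step 2: enter (1,1), '.' pass, move down to (2,1)
Step 3: enter (2,1), '.' pass, move down to (3,1)
Step 4: enter (3,1), '.' pass, move down to (4,1)
Step 5: enter (4,1), '.' pass, move down to (5,1)
Step 6: enter (5,1), '.' pass, move down to (6,1)
Step 7: enter (6,1), '.' pass, move down to (7,1)
Step 8: enter (7,1), '.' pass, move down to (8,1)
Step 9: at (8,1) — EXIT via bottom edge, pos 1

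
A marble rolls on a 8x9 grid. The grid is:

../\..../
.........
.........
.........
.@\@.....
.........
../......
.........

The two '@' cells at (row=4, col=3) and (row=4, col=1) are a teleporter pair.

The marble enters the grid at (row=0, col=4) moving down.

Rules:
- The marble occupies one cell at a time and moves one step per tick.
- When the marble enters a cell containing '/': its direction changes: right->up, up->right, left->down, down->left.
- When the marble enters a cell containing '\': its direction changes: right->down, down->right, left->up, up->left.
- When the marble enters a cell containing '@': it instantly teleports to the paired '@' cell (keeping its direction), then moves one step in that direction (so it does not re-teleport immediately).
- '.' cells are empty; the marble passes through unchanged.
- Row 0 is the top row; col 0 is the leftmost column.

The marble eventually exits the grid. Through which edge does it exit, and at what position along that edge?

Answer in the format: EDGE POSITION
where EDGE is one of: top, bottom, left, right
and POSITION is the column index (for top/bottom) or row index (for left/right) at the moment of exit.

Answer: bottom 4

Derivation:
Step 1: enter (0,4), '.' pass, move down to (1,4)
Step 2: enter (1,4), '.' pass, move down to (2,4)
Step 3: enter (2,4), '.' pass, move down to (3,4)
Step 4: enter (3,4), '.' pass, move down to (4,4)
Step 5: enter (4,4), '.' pass, move down to (5,4)
Step 6: enter (5,4), '.' pass, move down to (6,4)
Step 7: enter (6,4), '.' pass, move down to (7,4)
Step 8: enter (7,4), '.' pass, move down to (8,4)
Step 9: at (8,4) — EXIT via bottom edge, pos 4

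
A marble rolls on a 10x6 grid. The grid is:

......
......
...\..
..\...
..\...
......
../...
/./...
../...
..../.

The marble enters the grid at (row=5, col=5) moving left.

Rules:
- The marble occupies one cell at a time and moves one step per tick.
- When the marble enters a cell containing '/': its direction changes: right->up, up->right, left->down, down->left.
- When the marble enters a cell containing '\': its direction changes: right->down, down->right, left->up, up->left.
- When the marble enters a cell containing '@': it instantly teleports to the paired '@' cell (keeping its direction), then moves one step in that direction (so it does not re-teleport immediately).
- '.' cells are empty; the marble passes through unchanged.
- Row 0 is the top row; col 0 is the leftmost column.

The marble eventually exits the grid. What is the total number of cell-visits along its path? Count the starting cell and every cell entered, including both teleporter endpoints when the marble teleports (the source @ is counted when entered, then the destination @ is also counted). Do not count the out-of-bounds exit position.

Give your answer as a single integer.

Step 1: enter (5,5), '.' pass, move left to (5,4)
Step 2: enter (5,4), '.' pass, move left to (5,3)
Step 3: enter (5,3), '.' pass, move left to (5,2)
Step 4: enter (5,2), '.' pass, move left to (5,1)
Step 5: enter (5,1), '.' pass, move left to (5,0)
Step 6: enter (5,0), '.' pass, move left to (5,-1)
Step 7: at (5,-1) — EXIT via left edge, pos 5
Path length (cell visits): 6

Answer: 6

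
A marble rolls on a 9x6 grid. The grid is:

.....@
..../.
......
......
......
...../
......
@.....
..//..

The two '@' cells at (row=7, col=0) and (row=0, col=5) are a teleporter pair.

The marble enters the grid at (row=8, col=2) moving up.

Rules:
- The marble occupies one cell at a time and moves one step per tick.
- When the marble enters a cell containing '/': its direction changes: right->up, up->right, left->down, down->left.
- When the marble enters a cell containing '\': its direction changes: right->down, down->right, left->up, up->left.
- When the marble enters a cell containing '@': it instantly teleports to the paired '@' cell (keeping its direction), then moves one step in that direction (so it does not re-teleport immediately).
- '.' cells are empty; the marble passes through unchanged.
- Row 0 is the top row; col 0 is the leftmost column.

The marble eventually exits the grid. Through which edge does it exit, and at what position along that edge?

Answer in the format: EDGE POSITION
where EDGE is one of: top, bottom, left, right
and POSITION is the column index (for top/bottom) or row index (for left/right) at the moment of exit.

Answer: top 3

Derivation:
Step 1: enter (8,2), '/' deflects up->right, move right to (8,3)
Step 2: enter (8,3), '/' deflects right->up, move up to (7,3)
Step 3: enter (7,3), '.' pass, move up to (6,3)
Step 4: enter (6,3), '.' pass, move up to (5,3)
Step 5: enter (5,3), '.' pass, move up to (4,3)
Step 6: enter (4,3), '.' pass, move up to (3,3)
Step 7: enter (3,3), '.' pass, move up to (2,3)
Step 8: enter (2,3), '.' pass, move up to (1,3)
Step 9: enter (1,3), '.' pass, move up to (0,3)
Step 10: enter (0,3), '.' pass, move up to (-1,3)
Step 11: at (-1,3) — EXIT via top edge, pos 3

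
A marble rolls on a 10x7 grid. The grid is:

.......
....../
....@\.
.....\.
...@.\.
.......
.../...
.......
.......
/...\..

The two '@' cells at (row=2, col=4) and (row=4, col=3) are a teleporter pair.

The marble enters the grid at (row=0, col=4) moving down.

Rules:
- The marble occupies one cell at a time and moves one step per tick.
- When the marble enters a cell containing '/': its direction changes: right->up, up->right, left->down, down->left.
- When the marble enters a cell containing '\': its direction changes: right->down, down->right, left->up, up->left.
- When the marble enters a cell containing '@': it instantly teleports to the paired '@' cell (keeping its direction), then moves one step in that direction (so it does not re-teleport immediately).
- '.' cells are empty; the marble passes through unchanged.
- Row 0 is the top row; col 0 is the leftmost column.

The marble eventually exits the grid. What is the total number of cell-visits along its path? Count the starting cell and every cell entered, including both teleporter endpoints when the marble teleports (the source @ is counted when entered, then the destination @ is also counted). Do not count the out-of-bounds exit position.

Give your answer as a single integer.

Answer: 9

Derivation:
Step 1: enter (0,4), '.' pass, move down to (1,4)
Step 2: enter (1,4), '.' pass, move down to (2,4)
Step 3: enter (2,4), '@' teleport (2,4)->(4,3), also enter (4,3), move down to (5,3)
Step 4: enter (5,3), '.' pass, move down to (6,3)
Step 5: enter (6,3), '/' deflects down->left, move left to (6,2)
Step 6: enter (6,2), '.' pass, move left to (6,1)
Step 7: enter (6,1), '.' pass, move left to (6,0)
Step 8: enter (6,0), '.' pass, move left to (6,-1)
Step 9: at (6,-1) — EXIT via left edge, pos 6
Path length (cell visits): 9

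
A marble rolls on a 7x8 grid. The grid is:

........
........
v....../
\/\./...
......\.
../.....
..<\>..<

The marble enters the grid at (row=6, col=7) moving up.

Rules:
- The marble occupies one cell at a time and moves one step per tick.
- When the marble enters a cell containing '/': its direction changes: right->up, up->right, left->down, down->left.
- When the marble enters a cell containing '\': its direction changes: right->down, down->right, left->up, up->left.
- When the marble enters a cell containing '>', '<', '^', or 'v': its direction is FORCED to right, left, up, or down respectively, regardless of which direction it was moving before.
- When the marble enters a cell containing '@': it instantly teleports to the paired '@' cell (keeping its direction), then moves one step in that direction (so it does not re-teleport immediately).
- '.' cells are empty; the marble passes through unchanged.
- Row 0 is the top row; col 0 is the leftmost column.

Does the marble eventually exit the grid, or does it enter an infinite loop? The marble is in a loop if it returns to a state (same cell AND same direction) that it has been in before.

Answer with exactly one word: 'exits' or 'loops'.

Step 1: enter (6,7), '<' forces up->left, move left to (6,6)
Step 2: enter (6,6), '.' pass, move left to (6,5)
Step 3: enter (6,5), '.' pass, move left to (6,4)
Step 4: enter (6,4), '>' forces left->right, move right to (6,5)
Step 5: enter (6,5), '.' pass, move right to (6,6)
Step 6: enter (6,6), '.' pass, move right to (6,7)
Step 7: enter (6,7), '<' forces right->left, move left to (6,6)
Step 8: at (6,6) dir=left — LOOP DETECTED (seen before)

Answer: loops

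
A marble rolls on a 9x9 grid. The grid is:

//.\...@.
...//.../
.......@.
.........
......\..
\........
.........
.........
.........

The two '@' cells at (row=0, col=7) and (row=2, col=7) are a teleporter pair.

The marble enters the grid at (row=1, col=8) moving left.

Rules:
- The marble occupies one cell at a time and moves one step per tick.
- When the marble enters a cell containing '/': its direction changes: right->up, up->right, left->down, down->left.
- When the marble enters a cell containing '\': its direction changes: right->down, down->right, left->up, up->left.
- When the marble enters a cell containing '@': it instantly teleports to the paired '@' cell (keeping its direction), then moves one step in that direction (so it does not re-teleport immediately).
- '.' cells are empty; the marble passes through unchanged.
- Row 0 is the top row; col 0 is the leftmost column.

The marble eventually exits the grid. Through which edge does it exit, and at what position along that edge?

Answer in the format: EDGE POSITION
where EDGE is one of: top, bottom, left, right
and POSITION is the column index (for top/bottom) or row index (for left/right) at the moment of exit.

Step 1: enter (1,8), '/' deflects left->down, move down to (2,8)
Step 2: enter (2,8), '.' pass, move down to (3,8)
Step 3: enter (3,8), '.' pass, move down to (4,8)
Step 4: enter (4,8), '.' pass, move down to (5,8)
Step 5: enter (5,8), '.' pass, move down to (6,8)
Step 6: enter (6,8), '.' pass, move down to (7,8)
Step 7: enter (7,8), '.' pass, move down to (8,8)
Step 8: enter (8,8), '.' pass, move down to (9,8)
Step 9: at (9,8) — EXIT via bottom edge, pos 8

Answer: bottom 8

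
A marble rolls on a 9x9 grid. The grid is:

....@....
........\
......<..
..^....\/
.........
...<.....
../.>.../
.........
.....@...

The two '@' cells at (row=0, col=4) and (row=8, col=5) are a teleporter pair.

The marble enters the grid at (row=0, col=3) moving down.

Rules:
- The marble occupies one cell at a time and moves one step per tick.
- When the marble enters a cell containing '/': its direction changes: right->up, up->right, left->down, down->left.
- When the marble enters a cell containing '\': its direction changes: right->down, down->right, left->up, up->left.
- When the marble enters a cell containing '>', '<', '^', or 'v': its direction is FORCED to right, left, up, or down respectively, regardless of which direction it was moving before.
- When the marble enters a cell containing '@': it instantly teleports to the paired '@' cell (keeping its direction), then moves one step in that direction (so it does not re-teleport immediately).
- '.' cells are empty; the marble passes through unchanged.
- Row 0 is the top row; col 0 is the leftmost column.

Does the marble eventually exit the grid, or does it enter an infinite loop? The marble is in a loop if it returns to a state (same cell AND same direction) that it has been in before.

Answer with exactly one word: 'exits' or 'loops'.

Step 1: enter (0,3), '.' pass, move down to (1,3)
Step 2: enter (1,3), '.' pass, move down to (2,3)
Step 3: enter (2,3), '.' pass, move down to (3,3)
Step 4: enter (3,3), '.' pass, move down to (4,3)
Step 5: enter (4,3), '.' pass, move down to (5,3)
Step 6: enter (5,3), '<' forces down->left, move left to (5,2)
Step 7: enter (5,2), '.' pass, move left to (5,1)
Step 8: enter (5,1), '.' pass, move left to (5,0)
Step 9: enter (5,0), '.' pass, move left to (5,-1)
Step 10: at (5,-1) — EXIT via left edge, pos 5

Answer: exits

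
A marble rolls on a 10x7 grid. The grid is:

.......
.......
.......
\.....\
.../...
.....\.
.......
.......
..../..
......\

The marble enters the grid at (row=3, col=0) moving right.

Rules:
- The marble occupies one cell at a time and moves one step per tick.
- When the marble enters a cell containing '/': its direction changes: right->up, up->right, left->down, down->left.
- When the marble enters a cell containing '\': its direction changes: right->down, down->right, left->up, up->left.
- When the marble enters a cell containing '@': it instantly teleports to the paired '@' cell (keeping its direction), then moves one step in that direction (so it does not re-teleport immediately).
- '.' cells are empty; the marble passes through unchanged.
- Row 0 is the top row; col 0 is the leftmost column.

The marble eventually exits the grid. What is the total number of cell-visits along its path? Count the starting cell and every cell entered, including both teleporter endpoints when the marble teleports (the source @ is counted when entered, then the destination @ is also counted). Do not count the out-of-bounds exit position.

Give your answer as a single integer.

Step 1: enter (3,0), '\' deflects right->down, move down to (4,0)
Step 2: enter (4,0), '.' pass, move down to (5,0)
Step 3: enter (5,0), '.' pass, move down to (6,0)
Step 4: enter (6,0), '.' pass, move down to (7,0)
Step 5: enter (7,0), '.' pass, move down to (8,0)
Step 6: enter (8,0), '.' pass, move down to (9,0)
Step 7: enter (9,0), '.' pass, move down to (10,0)
Step 8: at (10,0) — EXIT via bottom edge, pos 0
Path length (cell visits): 7

Answer: 7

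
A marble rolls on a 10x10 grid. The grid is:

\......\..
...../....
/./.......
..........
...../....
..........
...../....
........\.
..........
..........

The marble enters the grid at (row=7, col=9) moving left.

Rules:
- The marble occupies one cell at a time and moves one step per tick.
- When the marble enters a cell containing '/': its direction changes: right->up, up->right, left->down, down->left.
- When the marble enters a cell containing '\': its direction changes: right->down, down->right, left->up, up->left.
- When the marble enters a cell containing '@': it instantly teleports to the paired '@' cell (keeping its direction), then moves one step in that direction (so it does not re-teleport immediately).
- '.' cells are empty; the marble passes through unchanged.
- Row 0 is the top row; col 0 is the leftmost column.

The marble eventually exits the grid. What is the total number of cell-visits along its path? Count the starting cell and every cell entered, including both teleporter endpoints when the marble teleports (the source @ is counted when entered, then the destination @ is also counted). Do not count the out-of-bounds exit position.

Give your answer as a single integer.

Answer: 9

Derivation:
Step 1: enter (7,9), '.' pass, move left to (7,8)
Step 2: enter (7,8), '\' deflects left->up, move up to (6,8)
Step 3: enter (6,8), '.' pass, move up to (5,8)
Step 4: enter (5,8), '.' pass, move up to (4,8)
Step 5: enter (4,8), '.' pass, move up to (3,8)
Step 6: enter (3,8), '.' pass, move up to (2,8)
Step 7: enter (2,8), '.' pass, move up to (1,8)
Step 8: enter (1,8), '.' pass, move up to (0,8)
Step 9: enter (0,8), '.' pass, move up to (-1,8)
Step 10: at (-1,8) — EXIT via top edge, pos 8
Path length (cell visits): 9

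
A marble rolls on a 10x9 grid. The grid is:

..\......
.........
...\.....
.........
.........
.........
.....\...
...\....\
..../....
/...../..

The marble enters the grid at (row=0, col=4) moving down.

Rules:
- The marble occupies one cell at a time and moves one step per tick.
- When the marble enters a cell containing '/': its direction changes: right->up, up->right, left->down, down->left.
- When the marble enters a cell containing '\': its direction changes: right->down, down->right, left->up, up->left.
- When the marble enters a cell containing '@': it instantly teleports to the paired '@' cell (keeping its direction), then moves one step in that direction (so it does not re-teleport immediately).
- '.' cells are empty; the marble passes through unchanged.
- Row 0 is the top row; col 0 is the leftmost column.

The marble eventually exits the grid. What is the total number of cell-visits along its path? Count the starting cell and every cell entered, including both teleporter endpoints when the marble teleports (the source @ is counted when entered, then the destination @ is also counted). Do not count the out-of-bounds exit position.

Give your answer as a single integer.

Answer: 13

Derivation:
Step 1: enter (0,4), '.' pass, move down to (1,4)
Step 2: enter (1,4), '.' pass, move down to (2,4)
Step 3: enter (2,4), '.' pass, move down to (3,4)
Step 4: enter (3,4), '.' pass, move down to (4,4)
Step 5: enter (4,4), '.' pass, move down to (5,4)
Step 6: enter (5,4), '.' pass, move down to (6,4)
Step 7: enter (6,4), '.' pass, move down to (7,4)
Step 8: enter (7,4), '.' pass, move down to (8,4)
Step 9: enter (8,4), '/' deflects down->left, move left to (8,3)
Step 10: enter (8,3), '.' pass, move left to (8,2)
Step 11: enter (8,2), '.' pass, move left to (8,1)
Step 12: enter (8,1), '.' pass, move left to (8,0)
Step 13: enter (8,0), '.' pass, move left to (8,-1)
Step 14: at (8,-1) — EXIT via left edge, pos 8
Path length (cell visits): 13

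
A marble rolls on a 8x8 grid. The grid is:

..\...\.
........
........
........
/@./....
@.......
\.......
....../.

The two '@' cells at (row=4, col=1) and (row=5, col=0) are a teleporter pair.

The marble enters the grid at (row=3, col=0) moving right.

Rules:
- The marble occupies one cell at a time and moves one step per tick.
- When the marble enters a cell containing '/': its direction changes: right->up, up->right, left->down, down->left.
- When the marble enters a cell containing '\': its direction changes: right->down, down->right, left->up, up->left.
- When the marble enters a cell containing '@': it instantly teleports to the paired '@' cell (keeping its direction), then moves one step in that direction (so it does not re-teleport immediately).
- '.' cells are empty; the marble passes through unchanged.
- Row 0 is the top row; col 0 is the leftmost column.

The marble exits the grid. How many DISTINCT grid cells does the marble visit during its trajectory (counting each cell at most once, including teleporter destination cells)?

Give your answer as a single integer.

Answer: 8

Derivation:
Step 1: enter (3,0), '.' pass, move right to (3,1)
Step 2: enter (3,1), '.' pass, move right to (3,2)
Step 3: enter (3,2), '.' pass, move right to (3,3)
Step 4: enter (3,3), '.' pass, move right to (3,4)
Step 5: enter (3,4), '.' pass, move right to (3,5)
Step 6: enter (3,5), '.' pass, move right to (3,6)
Step 7: enter (3,6), '.' pass, move right to (3,7)
Step 8: enter (3,7), '.' pass, move right to (3,8)
Step 9: at (3,8) — EXIT via right edge, pos 3
Distinct cells visited: 8 (path length 8)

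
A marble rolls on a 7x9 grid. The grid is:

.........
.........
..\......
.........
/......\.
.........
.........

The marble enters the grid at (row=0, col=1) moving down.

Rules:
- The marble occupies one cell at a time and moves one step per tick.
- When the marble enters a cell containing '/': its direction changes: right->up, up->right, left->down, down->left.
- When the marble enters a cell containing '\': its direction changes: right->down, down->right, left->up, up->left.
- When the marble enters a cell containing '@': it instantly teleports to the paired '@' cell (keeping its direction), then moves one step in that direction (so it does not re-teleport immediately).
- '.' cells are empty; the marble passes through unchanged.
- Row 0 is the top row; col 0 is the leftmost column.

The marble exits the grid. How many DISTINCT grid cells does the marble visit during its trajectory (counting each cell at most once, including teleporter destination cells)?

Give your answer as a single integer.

Step 1: enter (0,1), '.' pass, move down to (1,1)
Step 2: enter (1,1), '.' pass, move down to (2,1)
Step 3: enter (2,1), '.' pass, move down to (3,1)
Step 4: enter (3,1), '.' pass, move down to (4,1)
Step 5: enter (4,1), '.' pass, move down to (5,1)
Step 6: enter (5,1), '.' pass, move down to (6,1)
Step 7: enter (6,1), '.' pass, move down to (7,1)
Step 8: at (7,1) — EXIT via bottom edge, pos 1
Distinct cells visited: 7 (path length 7)

Answer: 7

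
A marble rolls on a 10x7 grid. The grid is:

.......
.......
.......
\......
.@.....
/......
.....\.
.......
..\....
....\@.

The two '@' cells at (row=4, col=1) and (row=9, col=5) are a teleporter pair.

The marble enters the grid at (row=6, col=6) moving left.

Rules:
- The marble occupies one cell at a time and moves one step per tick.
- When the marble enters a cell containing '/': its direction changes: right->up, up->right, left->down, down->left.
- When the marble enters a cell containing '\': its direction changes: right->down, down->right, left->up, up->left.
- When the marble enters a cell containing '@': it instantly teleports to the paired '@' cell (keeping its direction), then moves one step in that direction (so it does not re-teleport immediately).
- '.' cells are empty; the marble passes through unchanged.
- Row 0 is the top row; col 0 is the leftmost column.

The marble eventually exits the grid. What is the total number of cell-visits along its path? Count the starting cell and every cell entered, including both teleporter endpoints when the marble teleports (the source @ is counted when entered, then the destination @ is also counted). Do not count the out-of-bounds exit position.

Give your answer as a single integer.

Step 1: enter (6,6), '.' pass, move left to (6,5)
Step 2: enter (6,5), '\' deflects left->up, move up to (5,5)
Step 3: enter (5,5), '.' pass, move up to (4,5)
Step 4: enter (4,5), '.' pass, move up to (3,5)
Step 5: enter (3,5), '.' pass, move up to (2,5)
Step 6: enter (2,5), '.' pass, move up to (1,5)
Step 7: enter (1,5), '.' pass, move up to (0,5)
Step 8: enter (0,5), '.' pass, move up to (-1,5)
Step 9: at (-1,5) — EXIT via top edge, pos 5
Path length (cell visits): 8

Answer: 8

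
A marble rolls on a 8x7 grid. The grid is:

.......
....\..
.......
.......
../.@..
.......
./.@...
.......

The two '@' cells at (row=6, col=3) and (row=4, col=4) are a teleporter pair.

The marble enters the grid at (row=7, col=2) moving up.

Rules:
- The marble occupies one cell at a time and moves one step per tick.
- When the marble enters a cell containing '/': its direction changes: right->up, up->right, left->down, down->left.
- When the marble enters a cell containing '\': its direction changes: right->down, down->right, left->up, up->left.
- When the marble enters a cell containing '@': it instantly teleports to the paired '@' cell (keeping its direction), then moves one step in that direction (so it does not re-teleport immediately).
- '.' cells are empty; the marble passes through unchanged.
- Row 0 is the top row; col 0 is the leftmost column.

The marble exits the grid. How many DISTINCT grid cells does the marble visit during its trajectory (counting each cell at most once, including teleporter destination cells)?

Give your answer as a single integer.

Answer: 10

Derivation:
Step 1: enter (7,2), '.' pass, move up to (6,2)
Step 2: enter (6,2), '.' pass, move up to (5,2)
Step 3: enter (5,2), '.' pass, move up to (4,2)
Step 4: enter (4,2), '/' deflects up->right, move right to (4,3)
Step 5: enter (4,3), '.' pass, move right to (4,4)
Step 6: enter (4,4), '@' teleport (4,4)->(6,3), also enter (6,3), move right to (6,4)
Step 7: enter (6,4), '.' pass, move right to (6,5)
Step 8: enter (6,5), '.' pass, move right to (6,6)
Step 9: enter (6,6), '.' pass, move right to (6,7)
Step 10: at (6,7) — EXIT via right edge, pos 6
Distinct cells visited: 10 (path length 10)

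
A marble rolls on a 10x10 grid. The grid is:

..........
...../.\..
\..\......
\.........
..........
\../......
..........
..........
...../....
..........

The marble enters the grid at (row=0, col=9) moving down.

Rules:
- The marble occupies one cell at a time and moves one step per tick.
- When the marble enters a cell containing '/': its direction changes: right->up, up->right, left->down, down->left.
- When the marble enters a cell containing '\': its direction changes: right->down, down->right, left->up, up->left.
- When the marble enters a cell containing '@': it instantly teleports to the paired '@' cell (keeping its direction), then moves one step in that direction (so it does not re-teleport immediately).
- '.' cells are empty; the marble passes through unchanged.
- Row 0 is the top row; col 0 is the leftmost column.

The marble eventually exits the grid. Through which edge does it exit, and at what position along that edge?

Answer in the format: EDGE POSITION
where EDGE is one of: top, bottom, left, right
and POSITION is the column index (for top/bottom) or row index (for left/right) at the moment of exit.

Answer: bottom 9

Derivation:
Step 1: enter (0,9), '.' pass, move down to (1,9)
Step 2: enter (1,9), '.' pass, move down to (2,9)
Step 3: enter (2,9), '.' pass, move down to (3,9)
Step 4: enter (3,9), '.' pass, move down to (4,9)
Step 5: enter (4,9), '.' pass, move down to (5,9)
Step 6: enter (5,9), '.' pass, move down to (6,9)
Step 7: enter (6,9), '.' pass, move down to (7,9)
Step 8: enter (7,9), '.' pass, move down to (8,9)
Step 9: enter (8,9), '.' pass, move down to (9,9)
Step 10: enter (9,9), '.' pass, move down to (10,9)
Step 11: at (10,9) — EXIT via bottom edge, pos 9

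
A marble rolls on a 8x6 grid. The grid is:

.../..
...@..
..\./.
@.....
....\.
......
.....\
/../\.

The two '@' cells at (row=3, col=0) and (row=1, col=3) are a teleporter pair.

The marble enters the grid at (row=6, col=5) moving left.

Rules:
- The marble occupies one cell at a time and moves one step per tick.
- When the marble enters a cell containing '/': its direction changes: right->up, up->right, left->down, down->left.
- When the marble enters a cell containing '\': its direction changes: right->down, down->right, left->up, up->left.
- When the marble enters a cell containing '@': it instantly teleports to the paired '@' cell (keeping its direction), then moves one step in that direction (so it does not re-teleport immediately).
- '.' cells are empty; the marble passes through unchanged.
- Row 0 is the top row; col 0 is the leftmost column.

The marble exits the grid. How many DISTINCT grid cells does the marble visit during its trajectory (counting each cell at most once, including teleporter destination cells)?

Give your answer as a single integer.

Step 1: enter (6,5), '\' deflects left->up, move up to (5,5)
Step 2: enter (5,5), '.' pass, move up to (4,5)
Step 3: enter (4,5), '.' pass, move up to (3,5)
Step 4: enter (3,5), '.' pass, move up to (2,5)
Step 5: enter (2,5), '.' pass, move up to (1,5)
Step 6: enter (1,5), '.' pass, move up to (0,5)
Step 7: enter (0,5), '.' pass, move up to (-1,5)
Step 8: at (-1,5) — EXIT via top edge, pos 5
Distinct cells visited: 7 (path length 7)

Answer: 7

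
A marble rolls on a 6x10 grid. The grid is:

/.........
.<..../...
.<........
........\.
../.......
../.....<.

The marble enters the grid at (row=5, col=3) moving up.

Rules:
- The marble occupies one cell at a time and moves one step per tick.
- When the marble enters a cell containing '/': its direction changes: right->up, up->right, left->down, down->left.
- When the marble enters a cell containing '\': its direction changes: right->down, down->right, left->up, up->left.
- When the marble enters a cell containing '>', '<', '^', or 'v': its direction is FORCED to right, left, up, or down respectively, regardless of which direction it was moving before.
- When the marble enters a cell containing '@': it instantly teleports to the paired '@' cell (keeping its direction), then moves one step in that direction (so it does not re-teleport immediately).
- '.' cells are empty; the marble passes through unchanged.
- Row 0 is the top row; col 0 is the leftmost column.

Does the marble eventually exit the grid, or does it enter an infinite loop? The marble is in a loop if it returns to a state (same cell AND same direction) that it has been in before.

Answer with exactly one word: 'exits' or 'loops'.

Step 1: enter (5,3), '.' pass, move up to (4,3)
Step 2: enter (4,3), '.' pass, move up to (3,3)
Step 3: enter (3,3), '.' pass, move up to (2,3)
Step 4: enter (2,3), '.' pass, move up to (1,3)
Step 5: enter (1,3), '.' pass, move up to (0,3)
Step 6: enter (0,3), '.' pass, move up to (-1,3)
Step 7: at (-1,3) — EXIT via top edge, pos 3

Answer: exits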